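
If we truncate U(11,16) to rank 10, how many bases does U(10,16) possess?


Truncating U(11,16) to rank 10 gives U(10,16).
Bases of U(10,16) are all 10-element subsets of 16 elements.
Number of bases = C(16,10) = 16! / (10! * 6!) = 8008.

8008


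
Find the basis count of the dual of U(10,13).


The dual of U(r,n) is U(n-r, n) = U(3,13).
Bases of U(3,13) are all (3)-element subsets.
|B(M*)| = C(13,3) = (13 * 12 * 11) / (1 * 2 * 3) = 286.

286


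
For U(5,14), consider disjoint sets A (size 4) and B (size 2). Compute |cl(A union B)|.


|A union B| = 4 + 2 = 6 (disjoint).
In U(5,14), cl(S) = S if |S| < 5, else cl(S) = E.
Since 6 >= 5, cl(A union B) = E.
|cl(A union B)| = 14.

14


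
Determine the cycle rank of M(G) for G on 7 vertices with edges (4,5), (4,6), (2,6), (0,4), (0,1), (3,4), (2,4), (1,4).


Cycle rank (nullity) = |E| - r(M) = |E| - (|V| - c).
|E| = 8, |V| = 7, c = 1.
Nullity = 8 - (7 - 1) = 8 - 6 = 2.

2


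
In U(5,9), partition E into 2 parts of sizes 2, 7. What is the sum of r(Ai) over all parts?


r(Ai) = min(|Ai|, 5) for each part.
Sum = min(2,5) + min(7,5)
    = 2 + 5
    = 7.

7


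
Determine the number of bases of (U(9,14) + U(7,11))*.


(M1+M2)* = M1* + M2*.
M1* = U(5,14), bases: C(14,5) = 2002.
M2* = U(4,11), bases: C(11,4) = 330.
|B(M*)| = 2002 * 330 = 660660.

660660


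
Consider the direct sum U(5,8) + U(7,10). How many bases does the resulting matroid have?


Bases of a direct sum M1 + M2: |B| = |B(M1)| * |B(M2)|.
|B(U(5,8))| = C(8,5) = 56.
|B(U(7,10))| = C(10,7) = 120.
Total bases = 56 * 120 = 6720.

6720


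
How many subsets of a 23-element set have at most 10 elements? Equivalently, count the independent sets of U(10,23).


Independent sets of U(10,23) are all subsets of size <= 10.
Count = (23 choose 0) + (23 choose 1) + (23 choose 2) + (23 choose 3) + (23 choose 4) + (23 choose 5) + (23 choose 6) + (23 choose 7) + (23 choose 8) + (23 choose 9) + (23 choose 10)
     = 1 + 23 + 253 + 1771 + 8855 + 33649 + 100947 + 245157 + 490314 + 817190 + 1144066
     = 2842226.

2842226


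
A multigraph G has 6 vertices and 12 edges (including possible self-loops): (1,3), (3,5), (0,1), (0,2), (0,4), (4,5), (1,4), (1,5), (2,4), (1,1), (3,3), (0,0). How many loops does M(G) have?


In a graphic matroid, a loop is a self-loop edge (u,u) with rank 0.
Examining all 12 edges for self-loops...
Self-loops found: (1,1), (3,3), (0,0)
Number of loops = 3.

3


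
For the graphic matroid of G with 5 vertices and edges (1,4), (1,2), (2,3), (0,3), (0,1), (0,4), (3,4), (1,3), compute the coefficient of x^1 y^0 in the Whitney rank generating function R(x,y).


R(x,y) = sum over A in 2^E of x^(r(E)-r(A)) * y^(|A|-r(A)).
G has 5 vertices, 8 edges. r(E) = 4.
Enumerate all 2^8 = 256 subsets.
Count subsets with r(E)-r(A)=1 and |A|-r(A)=0: 51.

51


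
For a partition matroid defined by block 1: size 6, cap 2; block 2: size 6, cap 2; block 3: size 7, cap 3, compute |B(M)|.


A basis picks exactly ci elements from block i.
Number of bases = product of C(|Si|, ci).
= C(6,2) * C(6,2) * C(7,3)
= 15 * 15 * 35
= 7875.

7875


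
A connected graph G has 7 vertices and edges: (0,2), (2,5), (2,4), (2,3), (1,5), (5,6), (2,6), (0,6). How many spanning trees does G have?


By Kirchhoff's matrix tree theorem, the number of spanning trees equals
the determinant of any cofactor of the Laplacian matrix L.
G has 7 vertices and 8 edges.
Computing the (6 x 6) cofactor determinant gives 8.

8


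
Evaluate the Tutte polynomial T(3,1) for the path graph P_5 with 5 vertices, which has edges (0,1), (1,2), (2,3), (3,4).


A path on 5 vertices is a tree with 4 edges.
T(x,y) = x^(4) for any tree.
T(3,1) = 3^4 = 81.

81


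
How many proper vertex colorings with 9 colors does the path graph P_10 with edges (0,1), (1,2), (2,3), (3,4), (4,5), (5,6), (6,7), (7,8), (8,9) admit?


P(P_10, k) = k * (k-1)^(9).
P(9) = 9 * 8^9 = 9 * 134217728 = 1207959552.

1207959552


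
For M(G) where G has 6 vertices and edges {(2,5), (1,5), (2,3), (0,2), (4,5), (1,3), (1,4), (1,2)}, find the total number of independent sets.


An independent set in a graphic matroid is an acyclic edge subset.
G has 6 vertices and 8 edges.
Enumerate all 2^8 = 256 subsets, checking for acyclicity.
Total independent sets = 164.

164


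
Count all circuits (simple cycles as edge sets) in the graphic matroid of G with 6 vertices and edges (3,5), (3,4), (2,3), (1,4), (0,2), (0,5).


A circuit in a graphic matroid = edge set of a simple cycle.
G has 6 vertices and 6 edges.
Enumerating all minimal edge subsets forming cycles...
Total circuits found: 1.

1


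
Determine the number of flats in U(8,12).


Flats of U(8,12): every subset of size < 8 is a flat, plus E itself.
Count = (12 choose 0) + (12 choose 1) + (12 choose 2) + (12 choose 3) + (12 choose 4) + (12 choose 5) + (12 choose 6) + (12 choose 7) + 1
     = 1 + 12 + 66 + 220 + 495 + 792 + 924 + 792 + 1
     = 3303.

3303


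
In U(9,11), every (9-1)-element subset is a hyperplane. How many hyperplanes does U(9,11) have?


Hyperplanes of U(9,11) are flats of rank 8.
In a uniform matroid, these are exactly the (8)-element subsets.
Count = C(11,8) = 165.

165


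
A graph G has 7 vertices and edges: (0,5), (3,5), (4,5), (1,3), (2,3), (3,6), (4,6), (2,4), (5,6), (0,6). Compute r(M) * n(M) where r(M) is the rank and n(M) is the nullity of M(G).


r(M) = |V| - c = 7 - 1 = 6.
nullity = |E| - r(M) = 10 - 6 = 4.
Product = 6 * 4 = 24.

24


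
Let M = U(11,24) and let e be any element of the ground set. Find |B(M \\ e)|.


Deleting e from U(11,24) gives U(11,23) since n > r.
Bases of U(11,23) = C(23,11) = 1352078.

1352078


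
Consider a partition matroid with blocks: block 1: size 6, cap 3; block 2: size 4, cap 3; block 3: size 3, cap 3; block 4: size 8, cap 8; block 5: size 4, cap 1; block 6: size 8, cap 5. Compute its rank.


Rank of a partition matroid = sum of min(|Si|, ci) for each block.
= min(6,3) + min(4,3) + min(3,3) + min(8,8) + min(4,1) + min(8,5)
= 3 + 3 + 3 + 8 + 1 + 5
= 23.

23


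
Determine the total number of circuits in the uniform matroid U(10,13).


In U(10,13), circuits are the (11)-element subsets.
Any set of 11 elements is dependent, and removing any one element gives
an independent set of size 10, so it is a minimal dependent set.
Number of circuits = C(13,11) = 78.

78


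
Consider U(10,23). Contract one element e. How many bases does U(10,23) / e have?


Contracting e from U(10,23) gives U(9,22).
Bases of U(9,22) = (22 choose 9) = 497420.

497420


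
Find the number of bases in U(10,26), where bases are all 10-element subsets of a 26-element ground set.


Bases of U(10,26) are all 10-element subsets of the 26-element ground set.
Number of bases = C(26,10).
C(26,10) = 5311735.

5311735


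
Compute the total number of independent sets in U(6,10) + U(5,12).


For a direct sum, |I(M1+M2)| = |I(M1)| * |I(M2)|.
|I(U(6,10))| = sum C(10,k) for k=0..6 = 848.
|I(U(5,12))| = sum C(12,k) for k=0..5 = 1586.
Total = 848 * 1586 = 1344928.

1344928


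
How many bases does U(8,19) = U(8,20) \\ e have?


Deleting e from U(8,20) gives U(8,19) since n > r.
Bases of U(8,19) = C(19,8) = 19! / (8! * 11!) = 75582.

75582


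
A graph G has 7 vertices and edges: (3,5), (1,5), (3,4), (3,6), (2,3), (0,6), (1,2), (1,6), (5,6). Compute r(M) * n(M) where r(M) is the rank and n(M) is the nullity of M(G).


r(M) = |V| - c = 7 - 1 = 6.
nullity = |E| - r(M) = 9 - 6 = 3.
Product = 6 * 3 = 18.

18


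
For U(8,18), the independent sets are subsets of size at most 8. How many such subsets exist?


Independent sets of U(8,18) are all subsets of size <= 8.
Count = (18 choose 0) + (18 choose 1) + (18 choose 2) + (18 choose 3) + (18 choose 4) + (18 choose 5) + (18 choose 6) + (18 choose 7) + (18 choose 8)
     = 1 + 18 + 153 + 816 + 3060 + 8568 + 18564 + 31824 + 43758
     = 106762.

106762


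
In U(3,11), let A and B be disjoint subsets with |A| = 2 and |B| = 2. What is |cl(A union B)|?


|A union B| = 2 + 2 = 4 (disjoint).
In U(3,11), cl(S) = S if |S| < 3, else cl(S) = E.
Since 4 >= 3, cl(A union B) = E.
|cl(A union B)| = 11.

11


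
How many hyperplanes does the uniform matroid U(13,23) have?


Hyperplanes of U(13,23) are flats of rank 12.
In a uniform matroid, these are exactly the (12)-element subsets.
Count = C(23,12) = 23! / (12! * 11!) = 1352078.

1352078


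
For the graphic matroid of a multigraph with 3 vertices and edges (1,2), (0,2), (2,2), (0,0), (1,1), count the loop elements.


In a graphic matroid, a loop is a self-loop edge (u,u) with rank 0.
Examining all 5 edges for self-loops...
Self-loops found: (2,2), (0,0), (1,1)
Number of loops = 3.

3


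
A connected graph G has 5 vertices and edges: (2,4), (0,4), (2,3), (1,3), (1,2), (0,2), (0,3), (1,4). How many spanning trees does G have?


By Kirchhoff's matrix tree theorem, the number of spanning trees equals
the determinant of any cofactor of the Laplacian matrix L.
G has 5 vertices and 8 edges.
Computing the (4 x 4) cofactor determinant gives 45.

45


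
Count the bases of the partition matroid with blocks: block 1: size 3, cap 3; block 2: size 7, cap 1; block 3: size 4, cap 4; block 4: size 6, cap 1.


A basis picks exactly ci elements from block i.
Number of bases = product of C(|Si|, ci).
= C(3,3) * C(7,1) * C(4,4) * C(6,1)
= 1 * 7 * 1 * 6
= 42.

42


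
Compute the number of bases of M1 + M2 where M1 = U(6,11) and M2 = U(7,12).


Bases of a direct sum M1 + M2: |B| = |B(M1)| * |B(M2)|.
|B(U(6,11))| = C(11,6) = 462.
|B(U(7,12))| = C(12,7) = 792.
Total bases = 462 * 792 = 365904.

365904


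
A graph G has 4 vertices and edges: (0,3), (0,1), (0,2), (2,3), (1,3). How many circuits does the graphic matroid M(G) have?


A circuit in a graphic matroid = edge set of a simple cycle.
G has 4 vertices and 5 edges.
Enumerating all minimal edge subsets forming cycles...
Total circuits found: 3.

3


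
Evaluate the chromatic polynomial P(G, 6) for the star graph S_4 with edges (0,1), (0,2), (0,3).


P(tree, k) = k * (k-1)^(3) for any tree on 4 vertices.
P(6) = 6 * 5^3 = 6 * 125 = 750.

750


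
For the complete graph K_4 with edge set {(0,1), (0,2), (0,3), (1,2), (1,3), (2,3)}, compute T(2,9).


T(K_4; x,y) = x^3 + 3x^2 + 4xy + 2x + y^3 + 3y^2 + 2y.
Substituting x=2, y=9:
= 8 + 12 + 72 + 4 + 729 + 243 + 18
= 1086.

1086


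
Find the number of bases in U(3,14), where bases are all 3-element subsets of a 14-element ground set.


Bases of U(3,14) are all 3-element subsets of the 14-element ground set.
Number of bases = C(14,3).
(14 choose 3) = 364.

364


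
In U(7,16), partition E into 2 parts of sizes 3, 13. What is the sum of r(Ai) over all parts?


r(Ai) = min(|Ai|, 7) for each part.
Sum = min(3,7) + min(13,7)
    = 3 + 7
    = 10.

10


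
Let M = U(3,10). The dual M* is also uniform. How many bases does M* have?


The dual of U(r,n) is U(n-r, n) = U(7,10).
Bases of U(7,10) are all (7)-element subsets.
|B(M*)| = C(10,7) = 120.

120


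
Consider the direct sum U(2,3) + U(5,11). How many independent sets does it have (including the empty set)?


For a direct sum, |I(M1+M2)| = |I(M1)| * |I(M2)|.
|I(U(2,3))| = sum C(3,k) for k=0..2 = 7.
|I(U(5,11))| = sum C(11,k) for k=0..5 = 1024.
Total = 7 * 1024 = 7168.

7168


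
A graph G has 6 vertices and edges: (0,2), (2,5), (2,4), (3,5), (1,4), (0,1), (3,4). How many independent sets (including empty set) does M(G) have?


An independent set in a graphic matroid is an acyclic edge subset.
G has 6 vertices and 7 edges.
Enumerate all 2^7 = 128 subsets, checking for acyclicity.
Total independent sets = 112.

112


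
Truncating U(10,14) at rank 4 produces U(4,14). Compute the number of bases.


Truncating U(10,14) to rank 4 gives U(4,14).
Bases of U(4,14) are all 4-element subsets of 14 elements.
Number of bases = (14 choose 4) = 1001.

1001


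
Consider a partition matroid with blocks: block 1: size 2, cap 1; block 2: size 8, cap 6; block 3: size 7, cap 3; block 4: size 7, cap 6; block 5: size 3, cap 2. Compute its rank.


Rank of a partition matroid = sum of min(|Si|, ci) for each block.
= min(2,1) + min(8,6) + min(7,3) + min(7,6) + min(3,2)
= 1 + 6 + 3 + 6 + 2
= 18.

18


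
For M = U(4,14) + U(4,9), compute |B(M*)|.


(M1+M2)* = M1* + M2*.
M1* = U(10,14), bases: C(14,10) = 1001.
M2* = U(5,9), bases: C(9,5) = 126.
|B(M*)| = 1001 * 126 = 126126.

126126


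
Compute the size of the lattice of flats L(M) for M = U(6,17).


Flats of U(6,17): every subset of size < 6 is a flat, plus E itself.
Count = (17 choose 0) + (17 choose 1) + (17 choose 2) + (17 choose 3) + (17 choose 4) + (17 choose 5) + 1
     = 1 + 17 + 136 + 680 + 2380 + 6188 + 1
     = 9403.

9403


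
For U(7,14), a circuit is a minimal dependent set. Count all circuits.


In U(7,14), circuits are the (8)-element subsets.
Any set of 8 elements is dependent, and removing any one element gives
an independent set of size 7, so it is a minimal dependent set.
Number of circuits = C(14,8) = 3003.

3003


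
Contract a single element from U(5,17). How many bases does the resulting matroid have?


Contracting e from U(5,17) gives U(4,16).
Bases of U(4,16) = C(16,4) = 16! / (4! * 12!) = 1820.

1820


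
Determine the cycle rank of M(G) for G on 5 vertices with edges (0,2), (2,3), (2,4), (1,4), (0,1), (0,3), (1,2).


Cycle rank (nullity) = |E| - r(M) = |E| - (|V| - c).
|E| = 7, |V| = 5, c = 1.
Nullity = 7 - (5 - 1) = 7 - 4 = 3.

3


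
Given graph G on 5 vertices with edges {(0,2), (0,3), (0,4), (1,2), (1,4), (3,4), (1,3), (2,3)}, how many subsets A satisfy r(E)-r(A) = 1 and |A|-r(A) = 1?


R(x,y) = sum over A in 2^E of x^(r(E)-r(A)) * y^(|A|-r(A)).
G has 5 vertices, 8 edges. r(E) = 4.
Enumerate all 2^8 = 256 subsets.
Count subsets with r(E)-r(A)=1 and |A|-r(A)=1: 25.

25


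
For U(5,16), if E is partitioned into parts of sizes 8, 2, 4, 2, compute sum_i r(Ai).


r(Ai) = min(|Ai|, 5) for each part.
Sum = min(8,5) + min(2,5) + min(4,5) + min(2,5)
    = 5 + 2 + 4 + 2
    = 13.

13


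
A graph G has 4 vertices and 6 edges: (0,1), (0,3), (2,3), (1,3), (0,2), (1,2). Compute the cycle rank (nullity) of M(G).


Cycle rank (nullity) = |E| - r(M) = |E| - (|V| - c).
|E| = 6, |V| = 4, c = 1.
Nullity = 6 - (4 - 1) = 6 - 3 = 3.

3


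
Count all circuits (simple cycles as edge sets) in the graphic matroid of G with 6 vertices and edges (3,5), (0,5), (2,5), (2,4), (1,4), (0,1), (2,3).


A circuit in a graphic matroid = edge set of a simple cycle.
G has 6 vertices and 7 edges.
Enumerating all minimal edge subsets forming cycles...
Total circuits found: 3.

3


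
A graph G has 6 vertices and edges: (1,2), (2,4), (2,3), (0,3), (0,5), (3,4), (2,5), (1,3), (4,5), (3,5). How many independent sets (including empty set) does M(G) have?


An independent set in a graphic matroid is an acyclic edge subset.
G has 6 vertices and 10 edges.
Enumerate all 2^10 = 1024 subsets, checking for acyclicity.
Total independent sets = 430.

430


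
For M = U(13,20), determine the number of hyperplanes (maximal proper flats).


Hyperplanes of U(13,20) are flats of rank 12.
In a uniform matroid, these are exactly the (12)-element subsets.
Count = C(20,12) = 125970.

125970


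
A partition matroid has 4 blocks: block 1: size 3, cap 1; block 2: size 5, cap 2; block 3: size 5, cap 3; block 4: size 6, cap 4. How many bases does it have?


A basis picks exactly ci elements from block i.
Number of bases = product of C(|Si|, ci).
= C(3,1) * C(5,2) * C(5,3) * C(6,4)
= 3 * 10 * 10 * 15
= 4500.

4500


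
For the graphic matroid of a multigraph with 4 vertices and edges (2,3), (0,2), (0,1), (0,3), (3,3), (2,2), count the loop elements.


In a graphic matroid, a loop is a self-loop edge (u,u) with rank 0.
Examining all 6 edges for self-loops...
Self-loops found: (3,3), (2,2)
Number of loops = 2.

2


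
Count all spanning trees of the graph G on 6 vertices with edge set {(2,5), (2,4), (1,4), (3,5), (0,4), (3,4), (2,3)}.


By Kirchhoff's matrix tree theorem, the number of spanning trees equals
the determinant of any cofactor of the Laplacian matrix L.
G has 6 vertices and 7 edges.
Computing the (5 x 5) cofactor determinant gives 8.

8


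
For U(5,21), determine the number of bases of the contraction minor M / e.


Contracting e from U(5,21) gives U(4,20).
Bases of U(4,20) = C(20,4) = 20! / (4! * 16!) = 4845.

4845


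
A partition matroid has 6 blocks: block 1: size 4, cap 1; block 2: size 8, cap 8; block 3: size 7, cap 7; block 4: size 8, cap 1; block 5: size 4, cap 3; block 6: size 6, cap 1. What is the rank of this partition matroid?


Rank of a partition matroid = sum of min(|Si|, ci) for each block.
= min(4,1) + min(8,8) + min(7,7) + min(8,1) + min(4,3) + min(6,1)
= 1 + 8 + 7 + 1 + 3 + 1
= 21.

21


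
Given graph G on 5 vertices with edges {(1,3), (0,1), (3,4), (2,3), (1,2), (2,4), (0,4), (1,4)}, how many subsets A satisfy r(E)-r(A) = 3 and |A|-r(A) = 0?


R(x,y) = sum over A in 2^E of x^(r(E)-r(A)) * y^(|A|-r(A)).
G has 5 vertices, 8 edges. r(E) = 4.
Enumerate all 2^8 = 256 subsets.
Count subsets with r(E)-r(A)=3 and |A|-r(A)=0: 8.

8


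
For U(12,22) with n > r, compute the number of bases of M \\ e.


Deleting e from U(12,22) gives U(12,21) since n > r.
Bases of U(12,21) = (21 choose 12) = 293930.

293930


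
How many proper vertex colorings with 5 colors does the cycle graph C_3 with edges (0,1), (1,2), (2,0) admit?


P(C_3, k) = (k-1)^3 + (-1)^3*(k-1).
P(5) = (4)^3 - 4
= 64 - 4 = 60.

60


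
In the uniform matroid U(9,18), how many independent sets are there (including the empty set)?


Independent sets of U(9,18) are all subsets of size <= 9.
Count = (18 choose 0) + (18 choose 1) + (18 choose 2) + (18 choose 3) + (18 choose 4) + (18 choose 5) + (18 choose 6) + (18 choose 7) + (18 choose 8) + (18 choose 9)
     = 1 + 18 + 153 + 816 + 3060 + 8568 + 18564 + 31824 + 43758 + 48620
     = 155382.

155382


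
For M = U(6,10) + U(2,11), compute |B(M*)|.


(M1+M2)* = M1* + M2*.
M1* = U(4,10), bases: C(10,4) = 210.
M2* = U(9,11), bases: C(11,9) = 55.
|B(M*)| = 210 * 55 = 11550.

11550


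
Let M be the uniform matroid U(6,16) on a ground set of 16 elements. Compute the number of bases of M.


Bases of U(6,16) are all 6-element subsets of the 16-element ground set.
Number of bases = C(16,6).
(16 choose 6) = 8008.

8008


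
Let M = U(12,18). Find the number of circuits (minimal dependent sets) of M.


In U(12,18), circuits are the (13)-element subsets.
Any set of 13 elements is dependent, and removing any one element gives
an independent set of size 12, so it is a minimal dependent set.
Number of circuits = C(18,13) = 8568.

8568


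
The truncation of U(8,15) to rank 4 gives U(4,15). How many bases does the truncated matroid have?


Truncating U(8,15) to rank 4 gives U(4,15).
Bases of U(4,15) are all 4-element subsets of 15 elements.
Number of bases = C(15,4) = 15! / (4! * 11!) = 1365.

1365


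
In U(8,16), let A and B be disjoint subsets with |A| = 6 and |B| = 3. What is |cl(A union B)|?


|A union B| = 6 + 3 = 9 (disjoint).
In U(8,16), cl(S) = S if |S| < 8, else cl(S) = E.
Since 9 >= 8, cl(A union B) = E.
|cl(A union B)| = 16.

16


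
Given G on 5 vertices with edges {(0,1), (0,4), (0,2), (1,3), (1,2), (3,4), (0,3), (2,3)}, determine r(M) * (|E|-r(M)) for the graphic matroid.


r(M) = |V| - c = 5 - 1 = 4.
nullity = |E| - r(M) = 8 - 4 = 4.
Product = 4 * 4 = 16.

16


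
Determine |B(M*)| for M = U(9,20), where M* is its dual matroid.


The dual of U(r,n) is U(n-r, n) = U(11,20).
Bases of U(11,20) are all (11)-element subsets.
|B(M*)| = C(20,11) = 167960.

167960


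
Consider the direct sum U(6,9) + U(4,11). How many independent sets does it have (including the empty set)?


For a direct sum, |I(M1+M2)| = |I(M1)| * |I(M2)|.
|I(U(6,9))| = sum C(9,k) for k=0..6 = 466.
|I(U(4,11))| = sum C(11,k) for k=0..4 = 562.
Total = 466 * 562 = 261892.

261892


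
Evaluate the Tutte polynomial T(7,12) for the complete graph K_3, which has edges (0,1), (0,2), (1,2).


T(K_3; x,y) = x^2 + x + y.
T(7,12) = 49 + 7 + 12 = 68.

68


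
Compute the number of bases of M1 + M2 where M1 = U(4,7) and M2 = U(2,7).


Bases of a direct sum M1 + M2: |B| = |B(M1)| * |B(M2)|.
|B(U(4,7))| = C(7,4) = 35.
|B(U(2,7))| = C(7,2) = 21.
Total bases = 35 * 21 = 735.

735


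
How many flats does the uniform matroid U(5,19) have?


Flats of U(5,19): every subset of size < 5 is a flat, plus E itself.
Count = (19 choose 0) + (19 choose 1) + (19 choose 2) + (19 choose 3) + (19 choose 4) + 1
     = 1 + 19 + 171 + 969 + 3876 + 1
     = 5037.

5037


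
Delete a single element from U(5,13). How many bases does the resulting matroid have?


Deleting e from U(5,13) gives U(5,12) since n > r.
Bases of U(5,12) = (12 choose 5) = 792.

792


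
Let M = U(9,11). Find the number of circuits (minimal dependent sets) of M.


In U(9,11), circuits are the (10)-element subsets.
Any set of 10 elements is dependent, and removing any one element gives
an independent set of size 9, so it is a minimal dependent set.
Number of circuits = C(11,10) = 11! / (10! * 1!) = 11.

11


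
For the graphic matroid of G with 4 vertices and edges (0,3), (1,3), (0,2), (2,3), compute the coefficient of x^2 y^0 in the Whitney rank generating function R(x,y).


R(x,y) = sum over A in 2^E of x^(r(E)-r(A)) * y^(|A|-r(A)).
G has 4 vertices, 4 edges. r(E) = 3.
Enumerate all 2^4 = 16 subsets.
Count subsets with r(E)-r(A)=2 and |A|-r(A)=0: 4.

4


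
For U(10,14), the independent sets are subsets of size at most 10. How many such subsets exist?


Independent sets of U(10,14) are all subsets of size <= 10.
Count = C(14,0) + C(14,1) + C(14,2) + C(14,3) + C(14,4) + C(14,5) + C(14,6) + C(14,7) + C(14,8) + C(14,9) + C(14,10)
     = 1 + 14 + 91 + 364 + 1001 + 2002 + 3003 + 3432 + 3003 + 2002 + 1001
     = 15914.

15914


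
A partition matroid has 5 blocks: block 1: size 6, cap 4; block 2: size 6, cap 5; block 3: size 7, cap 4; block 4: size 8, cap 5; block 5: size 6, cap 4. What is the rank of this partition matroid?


Rank of a partition matroid = sum of min(|Si|, ci) for each block.
= min(6,4) + min(6,5) + min(7,4) + min(8,5) + min(6,4)
= 4 + 5 + 4 + 5 + 4
= 22.

22


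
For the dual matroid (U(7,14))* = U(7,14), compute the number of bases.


The dual of U(r,n) is U(n-r, n) = U(7,14).
Bases of U(7,14) are all (7)-element subsets.
|B(M*)| = (14 choose 7) = 3432.

3432


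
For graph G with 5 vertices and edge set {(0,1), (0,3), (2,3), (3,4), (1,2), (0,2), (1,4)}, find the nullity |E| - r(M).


Cycle rank (nullity) = |E| - r(M) = |E| - (|V| - c).
|E| = 7, |V| = 5, c = 1.
Nullity = 7 - (5 - 1) = 7 - 4 = 3.

3


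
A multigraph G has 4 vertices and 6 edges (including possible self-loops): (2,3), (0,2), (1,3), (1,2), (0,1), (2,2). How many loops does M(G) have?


In a graphic matroid, a loop is a self-loop edge (u,u) with rank 0.
Examining all 6 edges for self-loops...
Self-loops found: (2,2)
Number of loops = 1.

1


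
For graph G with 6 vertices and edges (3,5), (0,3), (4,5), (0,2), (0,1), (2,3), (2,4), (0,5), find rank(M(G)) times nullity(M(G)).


r(M) = |V| - c = 6 - 1 = 5.
nullity = |E| - r(M) = 8 - 5 = 3.
Product = 5 * 3 = 15.

15


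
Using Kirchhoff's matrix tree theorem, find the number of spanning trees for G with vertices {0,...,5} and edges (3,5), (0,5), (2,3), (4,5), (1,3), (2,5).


By Kirchhoff's matrix tree theorem, the number of spanning trees equals
the determinant of any cofactor of the Laplacian matrix L.
G has 6 vertices and 6 edges.
Computing the (5 x 5) cofactor determinant gives 3.

3


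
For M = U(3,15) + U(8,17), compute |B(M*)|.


(M1+M2)* = M1* + M2*.
M1* = U(12,15), bases: C(15,12) = 455.
M2* = U(9,17), bases: C(17,9) = 24310.
|B(M*)| = 455 * 24310 = 11061050.

11061050


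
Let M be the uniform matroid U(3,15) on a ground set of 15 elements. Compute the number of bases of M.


Bases of U(3,15) are all 3-element subsets of the 15-element ground set.
Number of bases = C(15,3).
C(15,3) = 15! / (3! * 12!) = 455.

455


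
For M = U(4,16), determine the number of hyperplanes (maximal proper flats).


Hyperplanes of U(4,16) are flats of rank 3.
In a uniform matroid, these are exactly the (3)-element subsets.
Count = C(16,3) = 16! / (3! * 13!) = 560.

560


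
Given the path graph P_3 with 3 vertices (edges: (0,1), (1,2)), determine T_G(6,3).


A path on 3 vertices is a tree with 2 edges.
T(x,y) = x^(2) for any tree.
T(6,3) = 6^2 = 36.

36


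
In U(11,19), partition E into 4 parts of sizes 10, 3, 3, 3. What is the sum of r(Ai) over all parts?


r(Ai) = min(|Ai|, 11) for each part.
Sum = min(10,11) + min(3,11) + min(3,11) + min(3,11)
    = 10 + 3 + 3 + 3
    = 19.

19


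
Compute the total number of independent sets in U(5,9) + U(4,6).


For a direct sum, |I(M1+M2)| = |I(M1)| * |I(M2)|.
|I(U(5,9))| = sum C(9,k) for k=0..5 = 382.
|I(U(4,6))| = sum C(6,k) for k=0..4 = 57.
Total = 382 * 57 = 21774.

21774


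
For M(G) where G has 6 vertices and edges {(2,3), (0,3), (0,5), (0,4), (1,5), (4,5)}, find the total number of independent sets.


An independent set in a graphic matroid is an acyclic edge subset.
G has 6 vertices and 6 edges.
Enumerate all 2^6 = 64 subsets, checking for acyclicity.
Total independent sets = 56.

56


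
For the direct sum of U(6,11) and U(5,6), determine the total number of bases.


Bases of a direct sum M1 + M2: |B| = |B(M1)| * |B(M2)|.
|B(U(6,11))| = C(11,6) = 462.
|B(U(5,6))| = C(6,5) = 6.
Total bases = 462 * 6 = 2772.

2772


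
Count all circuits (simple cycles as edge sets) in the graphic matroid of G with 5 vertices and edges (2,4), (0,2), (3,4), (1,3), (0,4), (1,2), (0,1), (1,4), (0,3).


A circuit in a graphic matroid = edge set of a simple cycle.
G has 5 vertices and 9 edges.
Enumerating all minimal edge subsets forming cycles...
Total circuits found: 22.

22


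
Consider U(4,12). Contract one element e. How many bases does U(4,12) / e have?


Contracting e from U(4,12) gives U(3,11).
Bases of U(3,11) = (11 choose 3) = 165.

165


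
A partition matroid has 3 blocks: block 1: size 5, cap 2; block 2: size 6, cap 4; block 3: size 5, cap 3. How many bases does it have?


A basis picks exactly ci elements from block i.
Number of bases = product of C(|Si|, ci).
= C(5,2) * C(6,4) * C(5,3)
= 10 * 15 * 10
= 1500.

1500


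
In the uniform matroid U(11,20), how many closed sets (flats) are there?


Flats of U(11,20): every subset of size < 11 is a flat, plus E itself.
Count = (20 choose 0) + (20 choose 1) + (20 choose 2) + (20 choose 3) + (20 choose 4) + (20 choose 5) + (20 choose 6) + (20 choose 7) + (20 choose 8) + (20 choose 9) + (20 choose 10) + 1
     = 1 + 20 + 190 + 1140 + 4845 + 15504 + 38760 + 77520 + 125970 + 167960 + 184756 + 1
     = 616667.

616667


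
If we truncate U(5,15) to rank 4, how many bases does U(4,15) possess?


Truncating U(5,15) to rank 4 gives U(4,15).
Bases of U(4,15) are all 4-element subsets of 15 elements.
Number of bases = (15 choose 4) = 1365.

1365


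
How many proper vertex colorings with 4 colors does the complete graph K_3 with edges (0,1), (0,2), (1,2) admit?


P(K_3, k) = k(k-1)(k-2)...(k-2).
P(4) = (4) * (3) * (2) = 24.

24


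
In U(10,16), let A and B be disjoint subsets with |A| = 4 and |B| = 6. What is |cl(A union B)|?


|A union B| = 4 + 6 = 10 (disjoint).
In U(10,16), cl(S) = S if |S| < 10, else cl(S) = E.
Since 10 >= 10, cl(A union B) = E.
|cl(A union B)| = 16.

16


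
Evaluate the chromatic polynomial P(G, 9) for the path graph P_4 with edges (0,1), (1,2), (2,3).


P(P_4, k) = k * (k-1)^(3).
P(9) = 9 * 8^3 = 9 * 512 = 4608.

4608


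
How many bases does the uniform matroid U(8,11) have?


Bases of U(8,11) are all 8-element subsets of the 11-element ground set.
Number of bases = C(11,8).
C(11,8) = 165.

165


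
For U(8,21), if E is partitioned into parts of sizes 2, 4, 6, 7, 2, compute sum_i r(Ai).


r(Ai) = min(|Ai|, 8) for each part.
Sum = min(2,8) + min(4,8) + min(6,8) + min(7,8) + min(2,8)
    = 2 + 4 + 6 + 7 + 2
    = 21.

21


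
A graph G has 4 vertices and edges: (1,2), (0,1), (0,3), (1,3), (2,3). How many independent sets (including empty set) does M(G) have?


An independent set in a graphic matroid is an acyclic edge subset.
G has 4 vertices and 5 edges.
Enumerate all 2^5 = 32 subsets, checking for acyclicity.
Total independent sets = 24.

24


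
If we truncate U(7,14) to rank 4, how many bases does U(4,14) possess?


Truncating U(7,14) to rank 4 gives U(4,14).
Bases of U(4,14) are all 4-element subsets of 14 elements.
Number of bases = C(14,4) = 14! / (4! * 10!) = 1001.

1001


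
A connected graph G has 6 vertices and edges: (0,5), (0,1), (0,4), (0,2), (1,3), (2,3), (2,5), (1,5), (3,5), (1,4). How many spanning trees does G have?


By Kirchhoff's matrix tree theorem, the number of spanning trees equals
the determinant of any cofactor of the Laplacian matrix L.
G has 6 vertices and 10 edges.
Computing the (5 x 5) cofactor determinant gives 114.

114


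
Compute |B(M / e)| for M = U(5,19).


Contracting e from U(5,19) gives U(4,18).
Bases of U(4,18) = C(18,4) = 18! / (4! * 14!) = 3060.

3060


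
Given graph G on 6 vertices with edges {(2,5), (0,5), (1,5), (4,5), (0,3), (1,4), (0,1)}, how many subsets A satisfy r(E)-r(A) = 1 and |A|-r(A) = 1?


R(x,y) = sum over A in 2^E of x^(r(E)-r(A)) * y^(|A|-r(A)).
G has 6 vertices, 7 edges. r(E) = 5.
Enumerate all 2^7 = 128 subsets.
Count subsets with r(E)-r(A)=1 and |A|-r(A)=1: 12.

12


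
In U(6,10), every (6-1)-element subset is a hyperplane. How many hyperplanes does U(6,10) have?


Hyperplanes of U(6,10) are flats of rank 5.
In a uniform matroid, these are exactly the (5)-element subsets.
Count = (10 choose 5) = 252.

252


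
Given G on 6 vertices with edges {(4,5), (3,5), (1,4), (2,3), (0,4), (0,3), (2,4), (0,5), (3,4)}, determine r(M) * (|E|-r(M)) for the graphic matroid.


r(M) = |V| - c = 6 - 1 = 5.
nullity = |E| - r(M) = 9 - 5 = 4.
Product = 5 * 4 = 20.

20


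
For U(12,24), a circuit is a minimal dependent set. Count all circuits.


In U(12,24), circuits are the (13)-element subsets.
Any set of 13 elements is dependent, and removing any one element gives
an independent set of size 12, so it is a minimal dependent set.
Number of circuits = C(24,13) = 24! / (13! * 11!) = 2496144.

2496144


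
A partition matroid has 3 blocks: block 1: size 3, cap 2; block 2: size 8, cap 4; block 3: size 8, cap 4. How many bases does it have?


A basis picks exactly ci elements from block i.
Number of bases = product of C(|Si|, ci).
= C(3,2) * C(8,4) * C(8,4)
= 3 * 70 * 70
= 14700.

14700


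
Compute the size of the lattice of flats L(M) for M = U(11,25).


Flats of U(11,25): every subset of size < 11 is a flat, plus E itself.
Count = C(25,0) + C(25,1) + C(25,2) + C(25,3) + C(25,4) + C(25,5) + C(25,6) + C(25,7) + C(25,8) + C(25,9) + C(25,10) + 1
     = 1 + 25 + 300 + 2300 + 12650 + 53130 + 177100 + 480700 + 1081575 + 2042975 + 3268760 + 1
     = 7119517.

7119517


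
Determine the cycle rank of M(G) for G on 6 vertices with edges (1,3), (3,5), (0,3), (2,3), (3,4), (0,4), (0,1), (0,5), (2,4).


Cycle rank (nullity) = |E| - r(M) = |E| - (|V| - c).
|E| = 9, |V| = 6, c = 1.
Nullity = 9 - (6 - 1) = 9 - 5 = 4.

4


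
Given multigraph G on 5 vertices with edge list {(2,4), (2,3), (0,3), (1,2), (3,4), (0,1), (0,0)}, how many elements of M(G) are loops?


In a graphic matroid, a loop is a self-loop edge (u,u) with rank 0.
Examining all 7 edges for self-loops...
Self-loops found: (0,0)
Number of loops = 1.

1


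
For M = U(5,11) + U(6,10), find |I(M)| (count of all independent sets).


For a direct sum, |I(M1+M2)| = |I(M1)| * |I(M2)|.
|I(U(5,11))| = sum C(11,k) for k=0..5 = 1024.
|I(U(6,10))| = sum C(10,k) for k=0..6 = 848.
Total = 1024 * 848 = 868352.

868352


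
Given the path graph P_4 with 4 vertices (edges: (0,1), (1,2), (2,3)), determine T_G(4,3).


A path on 4 vertices is a tree with 3 edges.
T(x,y) = x^(3) for any tree.
T(4,3) = 4^3 = 64.

64


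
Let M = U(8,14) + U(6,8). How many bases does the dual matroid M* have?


(M1+M2)* = M1* + M2*.
M1* = U(6,14), bases: C(14,6) = 3003.
M2* = U(2,8), bases: C(8,2) = 28.
|B(M*)| = 3003 * 28 = 84084.

84084


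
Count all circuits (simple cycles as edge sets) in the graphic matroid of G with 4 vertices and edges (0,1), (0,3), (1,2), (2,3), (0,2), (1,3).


A circuit in a graphic matroid = edge set of a simple cycle.
G has 4 vertices and 6 edges.
Enumerating all minimal edge subsets forming cycles...
Total circuits found: 7.

7


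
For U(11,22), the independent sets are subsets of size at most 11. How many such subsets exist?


Independent sets of U(11,22) are all subsets of size <= 11.
Count = (22 choose 0) + (22 choose 1) + (22 choose 2) + (22 choose 3) + (22 choose 4) + (22 choose 5) + (22 choose 6) + (22 choose 7) + (22 choose 8) + (22 choose 9) + (22 choose 10) + (22 choose 11)
     = 1 + 22 + 231 + 1540 + 7315 + 26334 + 74613 + 170544 + 319770 + 497420 + 646646 + 705432
     = 2449868.

2449868


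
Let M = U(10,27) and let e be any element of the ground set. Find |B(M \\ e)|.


Deleting e from U(10,27) gives U(10,26) since n > r.
Bases of U(10,26) = C(26,10) = 26! / (10! * 16!) = 5311735.

5311735


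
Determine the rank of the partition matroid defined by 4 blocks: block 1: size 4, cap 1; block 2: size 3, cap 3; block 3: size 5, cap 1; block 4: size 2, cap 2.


Rank of a partition matroid = sum of min(|Si|, ci) for each block.
= min(4,1) + min(3,3) + min(5,1) + min(2,2)
= 1 + 3 + 1 + 2
= 7.

7


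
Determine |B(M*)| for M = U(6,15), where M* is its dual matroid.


The dual of U(r,n) is U(n-r, n) = U(9,15).
Bases of U(9,15) are all (9)-element subsets.
|B(M*)| = C(15,9) = 5005.

5005


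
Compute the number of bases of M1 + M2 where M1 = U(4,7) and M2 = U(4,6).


Bases of a direct sum M1 + M2: |B| = |B(M1)| * |B(M2)|.
|B(U(4,7))| = C(7,4) = 35.
|B(U(4,6))| = C(6,4) = 15.
Total bases = 35 * 15 = 525.

525


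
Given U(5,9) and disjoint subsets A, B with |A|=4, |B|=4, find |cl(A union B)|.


|A union B| = 4 + 4 = 8 (disjoint).
In U(5,9), cl(S) = S if |S| < 5, else cl(S) = E.
Since 8 >= 5, cl(A union B) = E.
|cl(A union B)| = 9.

9


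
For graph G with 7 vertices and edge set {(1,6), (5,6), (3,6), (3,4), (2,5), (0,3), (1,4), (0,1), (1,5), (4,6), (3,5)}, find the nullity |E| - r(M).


Cycle rank (nullity) = |E| - r(M) = |E| - (|V| - c).
|E| = 11, |V| = 7, c = 1.
Nullity = 11 - (7 - 1) = 11 - 6 = 5.

5


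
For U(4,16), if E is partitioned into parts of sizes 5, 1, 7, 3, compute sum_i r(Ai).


r(Ai) = min(|Ai|, 4) for each part.
Sum = min(5,4) + min(1,4) + min(7,4) + min(3,4)
    = 4 + 1 + 4 + 3
    = 12.

12


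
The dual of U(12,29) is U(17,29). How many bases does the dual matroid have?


The dual of U(r,n) is U(n-r, n) = U(17,29).
Bases of U(17,29) are all (17)-element subsets.
|B(M*)| = C(29,17) = 29! / (17! * 12!) = 51895935.

51895935


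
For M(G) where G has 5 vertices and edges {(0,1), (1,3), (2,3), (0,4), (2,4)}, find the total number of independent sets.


An independent set in a graphic matroid is an acyclic edge subset.
G has 5 vertices and 5 edges.
Enumerate all 2^5 = 32 subsets, checking for acyclicity.
Total independent sets = 31.

31


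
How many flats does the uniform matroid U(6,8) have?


Flats of U(6,8): every subset of size < 6 is a flat, plus E itself.
Count = C(8,0) + C(8,1) + C(8,2) + C(8,3) + C(8,4) + C(8,5) + 1
     = 1 + 8 + 28 + 56 + 70 + 56 + 1
     = 220.

220


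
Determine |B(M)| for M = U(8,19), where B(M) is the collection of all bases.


Bases of U(8,19) are all 8-element subsets of the 19-element ground set.
Number of bases = C(19,8).
C(19,8) = 75582.

75582


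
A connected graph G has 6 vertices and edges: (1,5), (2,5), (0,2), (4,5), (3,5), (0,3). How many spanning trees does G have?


By Kirchhoff's matrix tree theorem, the number of spanning trees equals
the determinant of any cofactor of the Laplacian matrix L.
G has 6 vertices and 6 edges.
Computing the (5 x 5) cofactor determinant gives 4.

4


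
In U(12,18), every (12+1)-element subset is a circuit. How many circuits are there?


In U(12,18), circuits are the (13)-element subsets.
Any set of 13 elements is dependent, and removing any one element gives
an independent set of size 12, so it is a minimal dependent set.
Number of circuits = C(18,13) = 8568.

8568


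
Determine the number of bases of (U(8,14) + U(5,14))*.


(M1+M2)* = M1* + M2*.
M1* = U(6,14), bases: C(14,6) = 3003.
M2* = U(9,14), bases: C(14,9) = 2002.
|B(M*)| = 3003 * 2002 = 6012006.

6012006


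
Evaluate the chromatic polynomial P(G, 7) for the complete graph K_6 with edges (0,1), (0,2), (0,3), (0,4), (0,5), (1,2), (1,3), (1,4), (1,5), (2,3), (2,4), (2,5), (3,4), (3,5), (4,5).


P(K_6, k) = k(k-1)(k-2)...(k-5).
P(7) = (7) * (6) * (5) * (4) * (3) * (2) = 5040.

5040


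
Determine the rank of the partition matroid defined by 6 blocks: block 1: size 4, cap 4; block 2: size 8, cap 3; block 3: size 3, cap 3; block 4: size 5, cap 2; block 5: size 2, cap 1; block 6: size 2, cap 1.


Rank of a partition matroid = sum of min(|Si|, ci) for each block.
= min(4,4) + min(8,3) + min(3,3) + min(5,2) + min(2,1) + min(2,1)
= 4 + 3 + 3 + 2 + 1 + 1
= 14.

14


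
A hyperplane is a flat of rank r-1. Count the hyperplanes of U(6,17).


Hyperplanes of U(6,17) are flats of rank 5.
In a uniform matroid, these are exactly the (5)-element subsets.
Count = C(17,5) = 6188.

6188


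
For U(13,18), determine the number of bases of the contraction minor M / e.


Contracting e from U(13,18) gives U(12,17).
Bases of U(12,17) = (17 choose 12) = 6188.

6188


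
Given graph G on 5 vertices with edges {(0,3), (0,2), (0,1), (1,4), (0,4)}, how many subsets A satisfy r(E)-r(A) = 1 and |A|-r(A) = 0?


R(x,y) = sum over A in 2^E of x^(r(E)-r(A)) * y^(|A|-r(A)).
G has 5 vertices, 5 edges. r(E) = 4.
Enumerate all 2^5 = 32 subsets.
Count subsets with r(E)-r(A)=1 and |A|-r(A)=0: 9.

9


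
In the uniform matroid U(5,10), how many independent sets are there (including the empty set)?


Independent sets of U(5,10) are all subsets of size <= 5.
Count = (10 choose 0) + (10 choose 1) + (10 choose 2) + (10 choose 3) + (10 choose 4) + (10 choose 5)
     = 1 + 10 + 45 + 120 + 210 + 252
     = 638.

638


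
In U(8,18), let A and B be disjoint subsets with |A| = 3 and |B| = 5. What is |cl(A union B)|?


|A union B| = 3 + 5 = 8 (disjoint).
In U(8,18), cl(S) = S if |S| < 8, else cl(S) = E.
Since 8 >= 8, cl(A union B) = E.
|cl(A union B)| = 18.

18


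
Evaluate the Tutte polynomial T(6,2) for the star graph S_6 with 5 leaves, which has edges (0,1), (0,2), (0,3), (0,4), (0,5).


A star on 6 vertices is a tree with 5 edges.
T(x,y) = x^(5) for any tree.
T(6,2) = 6^5 = 7776.

7776


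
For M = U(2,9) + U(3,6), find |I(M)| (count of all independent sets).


For a direct sum, |I(M1+M2)| = |I(M1)| * |I(M2)|.
|I(U(2,9))| = sum C(9,k) for k=0..2 = 46.
|I(U(3,6))| = sum C(6,k) for k=0..3 = 42.
Total = 46 * 42 = 1932.

1932


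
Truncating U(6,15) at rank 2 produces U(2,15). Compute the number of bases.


Truncating U(6,15) to rank 2 gives U(2,15).
Bases of U(2,15) are all 2-element subsets of 15 elements.
Number of bases = C(15,2) = 15! / (2! * 13!) = 105.

105


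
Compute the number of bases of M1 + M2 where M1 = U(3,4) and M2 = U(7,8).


Bases of a direct sum M1 + M2: |B| = |B(M1)| * |B(M2)|.
|B(U(3,4))| = C(4,3) = 4.
|B(U(7,8))| = C(8,7) = 8.
Total bases = 4 * 8 = 32.

32
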